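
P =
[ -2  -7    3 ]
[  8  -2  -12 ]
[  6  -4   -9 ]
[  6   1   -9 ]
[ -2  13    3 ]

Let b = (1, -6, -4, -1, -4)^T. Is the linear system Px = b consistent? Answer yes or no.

Row reduce the augmented matrix [P | b].
R2 ← R2 + (4)·R1: [0, -30, 0, -2]
R3 ← R3 + (3)·R1: [0, -25, 0, -1]
R4 ← R4 + (3)·R1: [0, -20, 0, 2]
R5 ← R5 − R1: [0, 20, 0, -5]
R3 ← R3 − (5/6)·R2: [0, 0, 0, 2/3]
R4 ← R4 − (2/3)·R2: [0, 0, 0, 10/3]
R5 ← R5 + (2/3)·R2: [0, 0, 0, -19/3]
R4 ← R4 − (5)·R3: [0, 0, 0, 0]
R5 ← R5 + (19/2)·R3: [0, 0, 0, 0]
The echelon form has 3 nonzero rows; the last pivot sits in the augmented column, so rank(P) = 2 but rank([P|b]) = 3.
Since the ranks differ, the system is inconsistent.

no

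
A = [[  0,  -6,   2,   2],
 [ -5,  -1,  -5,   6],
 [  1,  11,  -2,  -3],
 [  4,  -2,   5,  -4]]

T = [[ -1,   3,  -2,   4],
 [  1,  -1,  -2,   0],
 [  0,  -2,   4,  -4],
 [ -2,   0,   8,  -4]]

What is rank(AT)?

First compute AT:
[[-10,   2,  36, -16],
 [ -8,  -4,  40, -24],
 [ 16,  -4, -56,  24],
 [  2,   4, -16,  12]]
Now row reduce the product.
R2 ← R2 − (4/5)·R1: [0, -28/5, 56/5, -56/5]
R3 ← R3 + (8/5)·R1: [0, -4/5, 8/5, -8/5]
R4 ← R4 + (1/5)·R1: [0, 22/5, -44/5, 44/5]
R3 ← R3 − (1/7)·R2: [0, 0, 0, 0]
R4 ← R4 + (11/14)·R2: [0, 0, 0, 0]
2 nonzero rows, so rank(AT) = 2.

2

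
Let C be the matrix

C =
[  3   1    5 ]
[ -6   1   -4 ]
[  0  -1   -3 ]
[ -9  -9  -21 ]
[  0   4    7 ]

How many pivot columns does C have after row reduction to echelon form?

3

Row reduce to echelon form.
R2 ← R2 + (2)·R1: [0, 3, 6]
R4 ← R4 + (3)·R1: [0, -6, -6]
R3 ← R3 + (1/3)·R2: [0, 0, -1]
R4 ← R4 + (2)·R2: [0, 0, 6]
R5 ← R5 − (4/3)·R2: [0, 0, -1]
R4 ← R4 + (6)·R3: [0, 0, 0]
R5 ← R5 − R3: [0, 0, 0]
Echelon form has 3 nonzero rows, so rank(C) = 3.
Each nonzero row contributes one pivot column: 3 pivot columns.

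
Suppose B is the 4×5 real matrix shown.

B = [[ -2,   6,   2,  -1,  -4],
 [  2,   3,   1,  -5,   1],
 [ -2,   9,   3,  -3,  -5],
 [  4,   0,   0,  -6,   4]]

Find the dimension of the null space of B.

Row reduce to echelon form.
R2 ← R2 + R1: [0, 9, 3, -6, -3]
R3 ← R3 − R1: [0, 3, 1, -2, -1]
R4 ← R4 + (2)·R1: [0, 12, 4, -8, -4]
R3 ← R3 − (1/3)·R2: [0, 0, 0, 0, 0]
R4 ← R4 − (4/3)·R2: [0, 0, 0, 0, 0]
2 nonzero rows, so rank(B) = 2.
B has 5 columns; by rank–nullity, nullity = 5 − 2 = 3.

3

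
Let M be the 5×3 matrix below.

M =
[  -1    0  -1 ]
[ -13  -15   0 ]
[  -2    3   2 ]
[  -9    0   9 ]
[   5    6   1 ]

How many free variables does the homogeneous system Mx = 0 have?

0

Row reduce to echelon form.
R2 ← R2 − (13)·R1: [0, -15, 13]
R3 ← R3 − (2)·R1: [0, 3, 4]
R4 ← R4 − (9)·R1: [0, 0, 18]
R5 ← R5 + (5)·R1: [0, 6, -4]
R3 ← R3 + (1/5)·R2: [0, 0, 33/5]
R5 ← R5 + (2/5)·R2: [0, 0, 6/5]
R4 ← R4 − (30/11)·R3: [0, 0, 0]
R5 ← R5 − (2/11)·R3: [0, 0, 0]
3 nonzero rows, so rank(M) = 3.
M has 3 columns; by rank–nullity, nullity = 3 − 3 = 0.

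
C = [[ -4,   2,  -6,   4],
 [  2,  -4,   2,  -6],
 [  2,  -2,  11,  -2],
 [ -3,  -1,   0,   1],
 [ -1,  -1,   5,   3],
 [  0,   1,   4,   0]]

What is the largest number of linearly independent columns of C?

Row reduce to echelon form.
R2 ← R2 + (1/2)·R1: [0, -3, -1, -4]
R3 ← R3 + (1/2)·R1: [0, -1, 8, 0]
R4 ← R4 − (3/4)·R1: [0, -5/2, 9/2, -2]
R5 ← R5 − (1/4)·R1: [0, -3/2, 13/2, 2]
R3 ← R3 − (1/3)·R2: [0, 0, 25/3, 4/3]
R4 ← R4 − (5/6)·R2: [0, 0, 16/3, 4/3]
R5 ← R5 − (1/2)·R2: [0, 0, 7, 4]
R6 ← R6 + (1/3)·R2: [0, 0, 11/3, -4/3]
R4 ← R4 − (16/25)·R3: [0, 0, 0, 12/25]
R5 ← R5 − (21/25)·R3: [0, 0, 0, 72/25]
R6 ← R6 − (11/25)·R3: [0, 0, 0, -48/25]
R5 ← R5 − (6)·R4: [0, 0, 0, 0]
R6 ← R6 + (4)·R4: [0, 0, 0, 0]
Echelon form has 4 nonzero rows, so rank(C) = 4.
The rank gives the maximum number of linearly independent columns: 4.

4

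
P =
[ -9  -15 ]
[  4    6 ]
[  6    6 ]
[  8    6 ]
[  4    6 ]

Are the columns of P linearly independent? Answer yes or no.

yes

Row reduce P to echelon form.
R2 ← R2 + (4/9)·R1: [0, -2/3]
R3 ← R3 + (2/3)·R1: [0, -4]
R4 ← R4 + (8/9)·R1: [0, -22/3]
R5 ← R5 + (4/9)·R1: [0, -2/3]
R3 ← R3 − (6)·R2: [0, 0]
R4 ← R4 − (11)·R2: [0, 0]
R5 ← R5 − R2: [0, 0]
2 pivots among 2 columns.
Every column is a pivot column, so the columns are linearly independent.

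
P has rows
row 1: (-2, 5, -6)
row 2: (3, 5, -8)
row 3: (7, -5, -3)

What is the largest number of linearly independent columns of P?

Row reduce to echelon form.
R2 ← R2 + (3/2)·R1: [0, 25/2, -17]
R3 ← R3 + (7/2)·R1: [0, 25/2, -24]
R3 ← R3 − R2: [0, 0, -7]
Echelon form has 3 nonzero rows, so rank(P) = 3.
The rank gives the maximum number of linearly independent columns: 3.

3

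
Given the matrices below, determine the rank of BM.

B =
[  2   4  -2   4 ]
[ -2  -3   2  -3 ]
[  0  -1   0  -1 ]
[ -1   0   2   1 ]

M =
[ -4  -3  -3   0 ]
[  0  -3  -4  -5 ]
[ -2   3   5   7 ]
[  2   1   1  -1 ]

3

First compute BM:
[[  4, -20, -28, -38],
 [ -2,  18,  25,  32],
 [ -2,   2,   3,   6],
 [  2,  10,  14,  13]]
Now row reduce the product.
R2 ← R2 + (1/2)·R1: [0, 8, 11, 13]
R3 ← R3 + (1/2)·R1: [0, -8, -11, -13]
R4 ← R4 − (1/2)·R1: [0, 20, 28, 32]
R3 ← R3 + R2: [0, 0, 0, 0]
R4 ← R4 − (5/2)·R2: [0, 0, 1/2, -1/2]
Swap R3 ↔ R4
3 nonzero rows, so rank(BM) = 3.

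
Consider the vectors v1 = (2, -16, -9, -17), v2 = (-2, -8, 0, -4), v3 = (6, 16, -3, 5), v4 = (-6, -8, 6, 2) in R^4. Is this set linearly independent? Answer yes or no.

no

Form the matrix with these vectors as rows and row reduce.
R2 ← R2 + R1: [0, -24, -9, -21]
R3 ← R3 − (3)·R1: [0, 64, 24, 56]
R4 ← R4 + (3)·R1: [0, -56, -21, -49]
R3 ← R3 + (8/3)·R2: [0, 0, 0, 0]
R4 ← R4 − (7/3)·R2: [0, 0, 0, 0]
2 nonzero rows, so the 4 vectors span a space of dimension 2.
Since 2 < 4, the vectors are linearly dependent.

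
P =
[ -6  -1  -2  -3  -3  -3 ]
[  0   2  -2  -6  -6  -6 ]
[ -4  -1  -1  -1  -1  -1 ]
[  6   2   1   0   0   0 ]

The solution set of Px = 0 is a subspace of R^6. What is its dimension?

Row reduce to echelon form.
R3 ← R3 − (2/3)·R1: [0, -1/3, 1/3, 1, 1, 1]
R4 ← R4 + R1: [0, 1, -1, -3, -3, -3]
R3 ← R3 + (1/6)·R2: [0, 0, 0, 0, 0, 0]
R4 ← R4 − (1/2)·R2: [0, 0, 0, 0, 0, 0]
2 nonzero rows, so rank(P) = 2.
P has 6 columns; by rank–nullity, nullity = 6 − 2 = 4.

4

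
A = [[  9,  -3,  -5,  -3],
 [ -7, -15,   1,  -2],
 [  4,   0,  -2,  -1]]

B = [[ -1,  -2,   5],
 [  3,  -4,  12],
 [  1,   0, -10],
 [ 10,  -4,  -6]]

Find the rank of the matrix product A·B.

2

First compute AB:
[[-53,   6,  77],
 [-57,  82, -213],
 [-16,  -4,  46]]
Now row reduce the product.
R2 ← R2 − (57/53)·R1: [0, 4004/53, -15678/53]
R3 ← R3 − (16/53)·R1: [0, -308/53, 1206/53]
R3 ← R3 + (1/13)·R2: [0, 0, 0]
2 nonzero rows, so rank(AB) = 2.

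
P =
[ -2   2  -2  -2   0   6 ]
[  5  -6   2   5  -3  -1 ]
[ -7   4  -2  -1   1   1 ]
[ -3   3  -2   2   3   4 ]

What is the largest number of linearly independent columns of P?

Row reduce to echelon form.
R2 ← R2 + (5/2)·R1: [0, -1, -3, 0, -3, 14]
R3 ← R3 − (7/2)·R1: [0, -3, 5, 6, 1, -20]
R4 ← R4 − (3/2)·R1: [0, 0, 1, 5, 3, -5]
R3 ← R3 − (3)·R2: [0, 0, 14, 6, 10, -62]
R4 ← R4 − (1/14)·R3: [0, 0, 0, 32/7, 16/7, -4/7]
Echelon form has 4 nonzero rows, so rank(P) = 4.
The rank gives the maximum number of linearly independent columns: 4.

4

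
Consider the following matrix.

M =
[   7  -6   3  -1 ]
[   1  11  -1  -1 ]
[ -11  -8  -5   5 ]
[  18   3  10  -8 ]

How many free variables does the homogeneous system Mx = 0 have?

Row reduce to echelon form.
R2 ← R2 − (1/7)·R1: [0, 83/7, -10/7, -6/7]
R3 ← R3 + (11/7)·R1: [0, -122/7, -2/7, 24/7]
R4 ← R4 − (18/7)·R1: [0, 129/7, 16/7, -38/7]
R3 ← R3 + (122/83)·R2: [0, 0, -198/83, 180/83]
R4 ← R4 − (129/83)·R2: [0, 0, 374/83, -340/83]
R4 ← R4 + (17/9)·R3: [0, 0, 0, 0]
3 nonzero rows, so rank(M) = 3.
M has 4 columns; by rank–nullity, nullity = 4 − 3 = 1.

1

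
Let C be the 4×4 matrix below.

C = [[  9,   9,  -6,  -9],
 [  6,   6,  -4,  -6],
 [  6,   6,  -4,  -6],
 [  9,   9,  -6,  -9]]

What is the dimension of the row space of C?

1

Row reduce to echelon form.
R2 ← R2 − (2/3)·R1: [0, 0, 0, 0]
R3 ← R3 − (2/3)·R1: [0, 0, 0, 0]
R4 ← R4 − R1: [0, 0, 0, 0]
Echelon form has 1 nonzero row, so rank(C) = 1.
The row space has dimension equal to the rank: 1.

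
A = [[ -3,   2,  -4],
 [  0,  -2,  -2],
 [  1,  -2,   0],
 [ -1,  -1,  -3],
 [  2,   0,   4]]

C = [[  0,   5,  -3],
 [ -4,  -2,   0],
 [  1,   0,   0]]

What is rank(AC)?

2

First compute AC:
[[-12, -19,   9],
 [  6,   4,   0],
 [  8,   9,  -3],
 [  1,  -3,   3],
 [  4,  10,  -6]]
Now row reduce the product.
R2 ← R2 + (1/2)·R1: [0, -11/2, 9/2]
R3 ← R3 + (2/3)·R1: [0, -11/3, 3]
R4 ← R4 + (1/12)·R1: [0, -55/12, 15/4]
R5 ← R5 + (1/3)·R1: [0, 11/3, -3]
R3 ← R3 − (2/3)·R2: [0, 0, 0]
R4 ← R4 − (5/6)·R2: [0, 0, 0]
R5 ← R5 + (2/3)·R2: [0, 0, 0]
2 nonzero rows, so rank(AC) = 2.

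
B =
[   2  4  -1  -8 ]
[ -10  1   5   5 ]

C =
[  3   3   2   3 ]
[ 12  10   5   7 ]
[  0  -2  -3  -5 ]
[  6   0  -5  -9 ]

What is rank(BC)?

2

First compute BC:
[[  6,  48,  67, 111],
 [ 12, -30, -55, -93]]
Now row reduce the product.
R2 ← R2 − (2)·R1: [0, -126, -189, -315]
2 nonzero rows, so rank(BC) = 2.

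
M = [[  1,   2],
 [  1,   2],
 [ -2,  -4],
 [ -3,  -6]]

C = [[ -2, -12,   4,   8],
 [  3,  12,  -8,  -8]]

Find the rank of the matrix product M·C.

First compute MC:
[[  4,  12, -12,  -8],
 [  4,  12, -12,  -8],
 [ -8, -24,  24,  16],
 [-12, -36,  36,  24]]
Now row reduce the product.
R2 ← R2 − R1: [0, 0, 0, 0]
R3 ← R3 + (2)·R1: [0, 0, 0, 0]
R4 ← R4 + (3)·R1: [0, 0, 0, 0]
1 nonzero row, so rank(MC) = 1.

1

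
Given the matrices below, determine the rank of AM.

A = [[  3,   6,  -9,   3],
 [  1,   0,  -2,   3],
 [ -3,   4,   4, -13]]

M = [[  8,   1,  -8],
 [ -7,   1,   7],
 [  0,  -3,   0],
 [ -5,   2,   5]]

2

First compute AM:
[[-33,  42,  33],
 [ -7,  13,   7],
 [ 13, -37, -13]]
Now row reduce the product.
R2 ← R2 − (7/33)·R1: [0, 45/11, 0]
R3 ← R3 + (13/33)·R1: [0, -225/11, 0]
R3 ← R3 + (5)·R2: [0, 0, 0]
2 nonzero rows, so rank(AM) = 2.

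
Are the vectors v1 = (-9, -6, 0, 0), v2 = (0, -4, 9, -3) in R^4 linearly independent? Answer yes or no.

Form the matrix with these vectors as rows and row reduce.
2 nonzero rows, so the 2 vectors span a space of dimension 2.
Since 2 = 2, the vectors are linearly independent.

yes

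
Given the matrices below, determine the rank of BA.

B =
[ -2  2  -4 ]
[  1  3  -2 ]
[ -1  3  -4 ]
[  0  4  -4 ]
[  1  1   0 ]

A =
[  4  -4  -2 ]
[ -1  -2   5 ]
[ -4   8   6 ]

2

First compute BA:
[[  6, -28, -10],
 [  9, -26,   1],
 [  9, -34,  -7],
 [ 12, -40,  -4],
 [  3,  -6,   3]]
Now row reduce the product.
R2 ← R2 − (3/2)·R1: [0, 16, 16]
R3 ← R3 − (3/2)·R1: [0, 8, 8]
R4 ← R4 − (2)·R1: [0, 16, 16]
R5 ← R5 − (1/2)·R1: [0, 8, 8]
R3 ← R3 − (1/2)·R2: [0, 0, 0]
R4 ← R4 − R2: [0, 0, 0]
R5 ← R5 − (1/2)·R2: [0, 0, 0]
2 nonzero rows, so rank(BA) = 2.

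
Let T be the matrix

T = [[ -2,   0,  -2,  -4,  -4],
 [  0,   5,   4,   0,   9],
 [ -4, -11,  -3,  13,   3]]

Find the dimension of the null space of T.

2

Row reduce to echelon form.
R3 ← R3 − (2)·R1: [0, -11, 1, 21, 11]
R3 ← R3 + (11/5)·R2: [0, 0, 49/5, 21, 154/5]
3 nonzero rows, so rank(T) = 3.
T has 5 columns; by rank–nullity, nullity = 5 − 3 = 2.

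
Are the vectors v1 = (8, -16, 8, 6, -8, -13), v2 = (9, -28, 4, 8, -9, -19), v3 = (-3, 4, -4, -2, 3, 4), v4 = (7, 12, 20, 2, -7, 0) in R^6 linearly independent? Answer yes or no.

no

Form the matrix with these vectors as rows and row reduce.
R2 ← R2 − (9/8)·R1: [0, -10, -5, 5/4, 0, -35/8]
R3 ← R3 + (3/8)·R1: [0, -2, -1, 1/4, 0, -7/8]
R4 ← R4 − (7/8)·R1: [0, 26, 13, -13/4, 0, 91/8]
R3 ← R3 − (1/5)·R2: [0, 0, 0, 0, 0, 0]
R4 ← R4 + (13/5)·R2: [0, 0, 0, 0, 0, 0]
2 nonzero rows, so the 4 vectors span a space of dimension 2.
Since 2 < 4, the vectors are linearly dependent.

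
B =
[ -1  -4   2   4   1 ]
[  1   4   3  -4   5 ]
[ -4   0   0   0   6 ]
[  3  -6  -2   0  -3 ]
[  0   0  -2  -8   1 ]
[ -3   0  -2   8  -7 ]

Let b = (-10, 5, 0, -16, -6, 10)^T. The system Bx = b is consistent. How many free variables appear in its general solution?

Row reduce the augmented matrix [B | b].
R2 ← R2 + R1: [0, 0, 5, 0, 6, -5]
R3 ← R3 − (4)·R1: [0, 16, -8, -16, 2, 40]
R4 ← R4 + (3)·R1: [0, -18, 4, 12, 0, -46]
R6 ← R6 − (3)·R1: [0, 12, -8, -4, -10, 40]
Swap R2 ↔ R3
R4 ← R4 + (9/8)·R2: [0, 0, -5, -6, 9/4, -1]
R6 ← R6 − (3/4)·R2: [0, 0, -2, 8, -23/2, 10]
R4 ← R4 + R3: [0, 0, 0, -6, 33/4, -6]
R5 ← R5 + (2/5)·R3: [0, 0, 0, -8, 17/5, -8]
R6 ← R6 + (2/5)·R3: [0, 0, 0, 8, -91/10, 8]
R5 ← R5 − (4/3)·R4: [0, 0, 0, 0, -38/5, 0]
R6 ← R6 + (4/3)·R4: [0, 0, 0, 0, 19/10, 0]
R6 ← R6 + (1/4)·R5: [0, 0, 0, 0, 0, 0]
The echelon form has 5 nonzero rows, and every pivot lies in the first 5 columns, so rank(B) = rank([B|b]) = 5.
The system is consistent.
Free variables = (unknowns) − (rank) = 5 − 5 = 0.

0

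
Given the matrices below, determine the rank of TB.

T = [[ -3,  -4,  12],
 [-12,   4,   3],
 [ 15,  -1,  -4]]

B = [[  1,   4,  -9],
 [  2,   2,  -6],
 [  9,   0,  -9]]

First compute TB:
[[ 97, -20, -57],
 [ 23, -40,  57],
 [-23,  58, -93]]
Now row reduce the product.
R2 ← R2 − (23/97)·R1: [0, -3420/97, 6840/97]
R3 ← R3 + (23/97)·R1: [0, 5166/97, -10332/97]
R3 ← R3 + (287/190)·R2: [0, 0, 0]
2 nonzero rows, so rank(TB) = 2.

2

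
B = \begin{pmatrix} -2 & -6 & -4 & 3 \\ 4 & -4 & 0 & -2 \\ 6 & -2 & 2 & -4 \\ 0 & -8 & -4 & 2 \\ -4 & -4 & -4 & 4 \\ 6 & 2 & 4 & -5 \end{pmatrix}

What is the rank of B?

Row reduce to echelon form.
R2 ← R2 + (2)·R1: [0, -16, -8, 4]
R3 ← R3 + (3)·R1: [0, -20, -10, 5]
R5 ← R5 − (2)·R1: [0, 8, 4, -2]
R6 ← R6 + (3)·R1: [0, -16, -8, 4]
R3 ← R3 − (5/4)·R2: [0, 0, 0, 0]
R4 ← R4 − (1/2)·R2: [0, 0, 0, 0]
R5 ← R5 + (1/2)·R2: [0, 0, 0, 0]
R6 ← R6 − R2: [0, 0, 0, 0]
Echelon form has 2 nonzero rows, so rank(B) = 2.

2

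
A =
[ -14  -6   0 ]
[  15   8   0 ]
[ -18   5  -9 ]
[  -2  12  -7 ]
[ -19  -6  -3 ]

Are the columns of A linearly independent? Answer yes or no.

yes

Row reduce A to echelon form.
R2 ← R2 + (15/14)·R1: [0, 11/7, 0]
R3 ← R3 − (9/7)·R1: [0, 89/7, -9]
R4 ← R4 − (1/7)·R1: [0, 90/7, -7]
R5 ← R5 − (19/14)·R1: [0, 15/7, -3]
R3 ← R3 − (89/11)·R2: [0, 0, -9]
R4 ← R4 − (90/11)·R2: [0, 0, -7]
R5 ← R5 − (15/11)·R2: [0, 0, -3]
R4 ← R4 − (7/9)·R3: [0, 0, 0]
R5 ← R5 − (1/3)·R3: [0, 0, 0]
3 pivots among 3 columns.
Every column is a pivot column, so the columns are linearly independent.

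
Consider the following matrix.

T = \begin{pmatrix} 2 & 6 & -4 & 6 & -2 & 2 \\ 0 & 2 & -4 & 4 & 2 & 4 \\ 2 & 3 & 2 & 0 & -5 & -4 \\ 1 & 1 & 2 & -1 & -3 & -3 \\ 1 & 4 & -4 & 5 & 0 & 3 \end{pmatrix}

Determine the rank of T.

Row reduce to echelon form.
R3 ← R3 − R1: [0, -3, 6, -6, -3, -6]
R4 ← R4 − (1/2)·R1: [0, -2, 4, -4, -2, -4]
R5 ← R5 − (1/2)·R1: [0, 1, -2, 2, 1, 2]
R3 ← R3 + (3/2)·R2: [0, 0, 0, 0, 0, 0]
R4 ← R4 + R2: [0, 0, 0, 0, 0, 0]
R5 ← R5 − (1/2)·R2: [0, 0, 0, 0, 0, 0]
Echelon form has 2 nonzero rows, so rank(T) = 2.

2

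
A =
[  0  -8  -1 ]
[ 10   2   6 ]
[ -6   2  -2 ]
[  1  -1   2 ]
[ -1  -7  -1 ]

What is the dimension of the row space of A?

Row reduce to echelon form.
Swap R1 ↔ R2
R3 ← R3 + (3/5)·R1: [0, 16/5, 8/5]
R4 ← R4 − (1/10)·R1: [0, -6/5, 7/5]
R5 ← R5 + (1/10)·R1: [0, -34/5, -2/5]
R3 ← R3 + (2/5)·R2: [0, 0, 6/5]
R4 ← R4 − (3/20)·R2: [0, 0, 31/20]
R5 ← R5 − (17/20)·R2: [0, 0, 9/20]
R4 ← R4 − (31/24)·R3: [0, 0, 0]
R5 ← R5 − (3/8)·R3: [0, 0, 0]
Echelon form has 3 nonzero rows, so rank(A) = 3.
The row space has dimension equal to the rank: 3.

3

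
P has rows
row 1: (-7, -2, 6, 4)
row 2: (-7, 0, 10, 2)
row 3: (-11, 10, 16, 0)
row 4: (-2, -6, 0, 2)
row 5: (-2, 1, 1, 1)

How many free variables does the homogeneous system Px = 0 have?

Row reduce to echelon form.
R2 ← R2 − R1: [0, 2, 4, -2]
R3 ← R3 − (11/7)·R1: [0, 92/7, 46/7, -44/7]
R4 ← R4 − (2/7)·R1: [0, -38/7, -12/7, 6/7]
R5 ← R5 − (2/7)·R1: [0, 11/7, -5/7, -1/7]
R3 ← R3 − (46/7)·R2: [0, 0, -138/7, 48/7]
R4 ← R4 + (19/7)·R2: [0, 0, 64/7, -32/7]
R5 ← R5 − (11/14)·R2: [0, 0, -27/7, 10/7]
R4 ← R4 + (32/69)·R3: [0, 0, 0, -32/23]
R5 ← R5 − (9/46)·R3: [0, 0, 0, 2/23]
R5 ← R5 + (1/16)·R4: [0, 0, 0, 0]
4 nonzero rows, so rank(P) = 4.
P has 4 columns; by rank–nullity, nullity = 4 − 4 = 0.

0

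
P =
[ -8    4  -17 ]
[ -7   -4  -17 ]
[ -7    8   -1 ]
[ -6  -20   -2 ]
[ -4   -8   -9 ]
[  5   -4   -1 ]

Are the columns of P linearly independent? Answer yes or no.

yes

Row reduce P to echelon form.
R2 ← R2 − (7/8)·R1: [0, -15/2, -17/8]
R3 ← R3 − (7/8)·R1: [0, 9/2, 111/8]
R4 ← R4 − (3/4)·R1: [0, -23, 43/4]
R5 ← R5 − (1/2)·R1: [0, -10, -1/2]
R6 ← R6 + (5/8)·R1: [0, -3/2, -93/8]
R3 ← R3 + (3/5)·R2: [0, 0, 63/5]
R4 ← R4 − (46/15)·R2: [0, 0, 259/15]
R5 ← R5 − (4/3)·R2: [0, 0, 7/3]
R6 ← R6 − (1/5)·R2: [0, 0, -56/5]
R4 ← R4 − (37/27)·R3: [0, 0, 0]
R5 ← R5 − (5/27)·R3: [0, 0, 0]
R6 ← R6 + (8/9)·R3: [0, 0, 0]
3 pivots among 3 columns.
Every column is a pivot column, so the columns are linearly independent.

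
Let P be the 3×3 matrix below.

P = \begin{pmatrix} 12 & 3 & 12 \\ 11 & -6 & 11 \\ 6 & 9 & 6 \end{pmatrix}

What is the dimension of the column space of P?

2

Row reduce to echelon form.
R2 ← R2 − (11/12)·R1: [0, -35/4, 0]
R3 ← R3 − (1/2)·R1: [0, 15/2, 0]
R3 ← R3 + (6/7)·R2: [0, 0, 0]
Echelon form has 2 nonzero rows, so rank(P) = 2.
The column space has dimension equal to the rank: 2.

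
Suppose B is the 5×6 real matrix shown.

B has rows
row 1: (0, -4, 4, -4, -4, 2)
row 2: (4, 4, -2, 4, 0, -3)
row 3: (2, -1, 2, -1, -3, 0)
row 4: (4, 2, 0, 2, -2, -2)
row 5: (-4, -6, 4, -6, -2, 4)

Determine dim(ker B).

Row reduce to echelon form.
Swap R1 ↔ R2
R3 ← R3 − (1/2)·R1: [0, -3, 3, -3, -3, 3/2]
R4 ← R4 − R1: [0, -2, 2, -2, -2, 1]
R5 ← R5 + R1: [0, -2, 2, -2, -2, 1]
R3 ← R3 − (3/4)·R2: [0, 0, 0, 0, 0, 0]
R4 ← R4 − (1/2)·R2: [0, 0, 0, 0, 0, 0]
R5 ← R5 − (1/2)·R2: [0, 0, 0, 0, 0, 0]
2 nonzero rows, so rank(B) = 2.
B has 6 columns; by rank–nullity, nullity = 6 − 2 = 4.

4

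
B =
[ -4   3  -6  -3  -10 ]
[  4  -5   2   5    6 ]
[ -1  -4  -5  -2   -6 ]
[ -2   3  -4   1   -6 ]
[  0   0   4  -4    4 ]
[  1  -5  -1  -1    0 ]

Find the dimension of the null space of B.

Row reduce to echelon form.
R2 ← R2 + R1: [0, -2, -4, 2, -4]
R3 ← R3 − (1/4)·R1: [0, -19/4, -7/2, -5/4, -7/2]
R4 ← R4 − (1/2)·R1: [0, 3/2, -1, 5/2, -1]
R6 ← R6 + (1/4)·R1: [0, -17/4, -5/2, -7/4, -5/2]
R3 ← R3 − (19/8)·R2: [0, 0, 6, -6, 6]
R4 ← R4 + (3/4)·R2: [0, 0, -4, 4, -4]
R6 ← R6 − (17/8)·R2: [0, 0, 6, -6, 6]
R4 ← R4 + (2/3)·R3: [0, 0, 0, 0, 0]
R5 ← R5 − (2/3)·R3: [0, 0, 0, 0, 0]
R6 ← R6 − R3: [0, 0, 0, 0, 0]
3 nonzero rows, so rank(B) = 3.
B has 5 columns; by rank–nullity, nullity = 5 − 3 = 2.

2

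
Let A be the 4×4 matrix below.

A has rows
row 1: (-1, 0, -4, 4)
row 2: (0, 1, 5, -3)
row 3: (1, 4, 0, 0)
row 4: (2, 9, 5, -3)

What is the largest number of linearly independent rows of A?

3

Row reduce to echelon form.
R3 ← R3 + R1: [0, 4, -4, 4]
R4 ← R4 + (2)·R1: [0, 9, -3, 5]
R3 ← R3 − (4)·R2: [0, 0, -24, 16]
R4 ← R4 − (9)·R2: [0, 0, -48, 32]
R4 ← R4 − (2)·R3: [0, 0, 0, 0]
Echelon form has 3 nonzero rows, so rank(A) = 3.
The rank gives the maximum number of linearly independent rows: 3.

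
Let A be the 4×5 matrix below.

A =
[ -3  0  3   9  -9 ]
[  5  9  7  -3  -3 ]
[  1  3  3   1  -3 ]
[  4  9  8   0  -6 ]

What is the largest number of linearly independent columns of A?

2

Row reduce to echelon form.
R2 ← R2 + (5/3)·R1: [0, 9, 12, 12, -18]
R3 ← R3 + (1/3)·R1: [0, 3, 4, 4, -6]
R4 ← R4 + (4/3)·R1: [0, 9, 12, 12, -18]
R3 ← R3 − (1/3)·R2: [0, 0, 0, 0, 0]
R4 ← R4 − R2: [0, 0, 0, 0, 0]
Echelon form has 2 nonzero rows, so rank(A) = 2.
The rank gives the maximum number of linearly independent columns: 2.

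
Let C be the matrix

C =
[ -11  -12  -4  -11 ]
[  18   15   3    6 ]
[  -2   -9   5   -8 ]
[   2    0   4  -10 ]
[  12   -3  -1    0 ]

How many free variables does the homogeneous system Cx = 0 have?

Row reduce to echelon form.
R2 ← R2 + (18/11)·R1: [0, -51/11, -39/11, -12]
R3 ← R3 − (2/11)·R1: [0, -75/11, 63/11, -6]
R4 ← R4 + (2/11)·R1: [0, -24/11, 36/11, -12]
R5 ← R5 + (12/11)·R1: [0, -177/11, -59/11, -12]
R3 ← R3 − (25/17)·R2: [0, 0, 186/17, 198/17]
R4 ← R4 − (8/17)·R2: [0, 0, 84/17, -108/17]
R5 ← R5 − (59/17)·R2: [0, 0, 118/17, 504/17]
R4 ← R4 − (14/31)·R3: [0, 0, 0, -360/31]
R5 ← R5 − (59/93)·R3: [0, 0, 0, 690/31]
R5 ← R5 + (23/12)·R4: [0, 0, 0, 0]
4 nonzero rows, so rank(C) = 4.
C has 4 columns; by rank–nullity, nullity = 4 − 4 = 0.

0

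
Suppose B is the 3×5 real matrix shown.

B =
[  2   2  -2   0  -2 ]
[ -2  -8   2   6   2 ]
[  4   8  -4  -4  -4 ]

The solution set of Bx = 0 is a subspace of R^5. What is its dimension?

Row reduce to echelon form.
R2 ← R2 + R1: [0, -6, 0, 6, 0]
R3 ← R3 − (2)·R1: [0, 4, 0, -4, 0]
R3 ← R3 + (2/3)·R2: [0, 0, 0, 0, 0]
2 nonzero rows, so rank(B) = 2.
B has 5 columns; by rank–nullity, nullity = 5 − 2 = 3.

3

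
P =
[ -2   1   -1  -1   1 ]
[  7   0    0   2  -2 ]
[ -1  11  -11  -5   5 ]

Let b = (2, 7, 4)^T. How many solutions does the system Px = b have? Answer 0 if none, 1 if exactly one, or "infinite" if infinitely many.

Row reduce the augmented matrix [P | b].
R2 ← R2 + (7/2)·R1: [0, 7/2, -7/2, -3/2, 3/2, 14]
R3 ← R3 − (1/2)·R1: [0, 21/2, -21/2, -9/2, 9/2, 3]
R3 ← R3 − (3)·R2: [0, 0, 0, 0, 0, -39]
The echelon form has 3 nonzero rows; the last pivot sits in the augmented column, so rank(P) = 2 but rank([P|b]) = 3.
Since the ranks differ, the system is inconsistent.
It has no solutions.

0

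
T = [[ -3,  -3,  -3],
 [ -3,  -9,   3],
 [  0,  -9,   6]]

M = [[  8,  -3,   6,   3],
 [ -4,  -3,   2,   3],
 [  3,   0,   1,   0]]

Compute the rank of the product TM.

First compute TM:
[[-21,  18, -27, -18],
 [ 21,  36, -33, -36],
 [ 54,  27, -12, -27]]
Now row reduce the product.
R2 ← R2 + R1: [0, 54, -60, -54]
R3 ← R3 + (18/7)·R1: [0, 513/7, -570/7, -513/7]
R3 ← R3 − (19/14)·R2: [0, 0, 0, 0]
2 nonzero rows, so rank(TM) = 2.

2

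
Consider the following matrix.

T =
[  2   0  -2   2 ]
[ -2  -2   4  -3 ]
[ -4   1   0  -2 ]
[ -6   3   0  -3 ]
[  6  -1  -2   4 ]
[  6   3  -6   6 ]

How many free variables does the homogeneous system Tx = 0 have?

Row reduce to echelon form.
R2 ← R2 + R1: [0, -2, 2, -1]
R3 ← R3 + (2)·R1: [0, 1, -4, 2]
R4 ← R4 + (3)·R1: [0, 3, -6, 3]
R5 ← R5 − (3)·R1: [0, -1, 4, -2]
R6 ← R6 − (3)·R1: [0, 3, 0, 0]
R3 ← R3 + (1/2)·R2: [0, 0, -3, 3/2]
R4 ← R4 + (3/2)·R2: [0, 0, -3, 3/2]
R5 ← R5 − (1/2)·R2: [0, 0, 3, -3/2]
R6 ← R6 + (3/2)·R2: [0, 0, 3, -3/2]
R4 ← R4 − R3: [0, 0, 0, 0]
R5 ← R5 + R3: [0, 0, 0, 0]
R6 ← R6 + R3: [0, 0, 0, 0]
3 nonzero rows, so rank(T) = 3.
T has 4 columns; by rank–nullity, nullity = 4 − 3 = 1.

1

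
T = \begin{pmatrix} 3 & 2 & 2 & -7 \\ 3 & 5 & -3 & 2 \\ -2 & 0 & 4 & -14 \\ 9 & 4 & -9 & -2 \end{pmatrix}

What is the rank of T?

Row reduce to echelon form.
R2 ← R2 − R1: [0, 3, -5, 9]
R3 ← R3 + (2/3)·R1: [0, 4/3, 16/3, -56/3]
R4 ← R4 − (3)·R1: [0, -2, -15, 19]
R3 ← R3 − (4/9)·R2: [0, 0, 68/9, -68/3]
R4 ← R4 + (2/3)·R2: [0, 0, -55/3, 25]
R4 ← R4 + (165/68)·R3: [0, 0, 0, -30]
Echelon form has 4 nonzero rows, so rank(T) = 4.

4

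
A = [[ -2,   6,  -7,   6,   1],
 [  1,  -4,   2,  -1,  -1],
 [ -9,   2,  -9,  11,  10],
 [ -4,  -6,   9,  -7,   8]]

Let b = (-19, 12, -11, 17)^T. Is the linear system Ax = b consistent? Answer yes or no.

yes

Row reduce the augmented matrix [A | b].
R2 ← R2 + (1/2)·R1: [0, -1, -3/2, 2, -1/2, 5/2]
R3 ← R3 − (9/2)·R1: [0, -25, 45/2, -16, 11/2, 149/2]
R4 ← R4 − (2)·R1: [0, -18, 23, -19, 6, 55]
R3 ← R3 − (25)·R2: [0, 0, 60, -66, 18, 12]
R4 ← R4 − (18)·R2: [0, 0, 50, -55, 15, 10]
R4 ← R4 − (5/6)·R3: [0, 0, 0, 0, 0, 0]
The echelon form has 3 nonzero rows, and every pivot lies in the first 5 columns, so rank(A) = rank([A|b]) = 3.
The system is consistent.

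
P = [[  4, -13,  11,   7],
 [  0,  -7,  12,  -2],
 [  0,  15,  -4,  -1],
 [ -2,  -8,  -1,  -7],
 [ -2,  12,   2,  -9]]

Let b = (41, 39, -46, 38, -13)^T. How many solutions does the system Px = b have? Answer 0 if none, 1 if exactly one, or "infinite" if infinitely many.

Row reduce the augmented matrix [P | b].
R4 ← R4 + (1/2)·R1: [0, -29/2, 9/2, -7/2, 117/2]
R5 ← R5 + (1/2)·R1: [0, 11/2, 15/2, -11/2, 15/2]
R3 ← R3 + (15/7)·R2: [0, 0, 152/7, -37/7, 263/7]
R4 ← R4 − (29/14)·R2: [0, 0, -285/14, 9/14, -156/7]
R5 ← R5 + (11/14)·R2: [0, 0, 237/14, -99/14, 267/7]
R4 ← R4 + (15/16)·R3: [0, 0, 0, -69/16, 207/16]
R5 ← R5 − (237/304)·R3: [0, 0, 0, -897/304, 2691/304]
R5 ← R5 − (13/19)·R4: [0, 0, 0, 0, 0]
The echelon form has 4 nonzero rows, and every pivot lies in the first 4 columns, so rank(P) = rank([P|b]) = 4.
The system is consistent.
rank = 4 = number of unknowns, so the solution is unique.

1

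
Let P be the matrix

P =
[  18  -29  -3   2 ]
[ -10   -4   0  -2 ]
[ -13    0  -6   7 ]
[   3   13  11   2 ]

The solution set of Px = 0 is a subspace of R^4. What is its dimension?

0

Row reduce to echelon form.
R2 ← R2 + (5/9)·R1: [0, -181/9, -5/3, -8/9]
R3 ← R3 + (13/18)·R1: [0, -377/18, -49/6, 76/9]
R4 ← R4 − (1/6)·R1: [0, 107/6, 23/2, 5/3]
R3 ← R3 − (377/362)·R2: [0, 0, -1164/181, 1696/181]
R4 ← R4 + (321/362)·R2: [0, 0, 1814/181, 159/181]
R4 ← R4 + (907/582)·R3: [0, 0, 0, 4505/291]
4 nonzero rows, so rank(P) = 4.
P has 4 columns; by rank–nullity, nullity = 4 − 4 = 0.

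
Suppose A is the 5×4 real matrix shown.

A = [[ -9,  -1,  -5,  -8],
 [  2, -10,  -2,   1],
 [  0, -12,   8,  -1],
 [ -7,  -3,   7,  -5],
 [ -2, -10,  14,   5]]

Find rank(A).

Row reduce to echelon form.
R2 ← R2 + (2/9)·R1: [0, -92/9, -28/9, -7/9]
R4 ← R4 − (7/9)·R1: [0, -20/9, 98/9, 11/9]
R5 ← R5 − (2/9)·R1: [0, -88/9, 136/9, 61/9]
R3 ← R3 − (27/23)·R2: [0, 0, 268/23, -2/23]
R4 ← R4 − (5/23)·R2: [0, 0, 266/23, 32/23]
R5 ← R5 − (22/23)·R2: [0, 0, 416/23, 173/23]
R4 ← R4 − (133/134)·R3: [0, 0, 0, 99/67]
R5 ← R5 − (104/67)·R3: [0, 0, 0, 513/67]
R5 ← R5 − (57/11)·R4: [0, 0, 0, 0]
Echelon form has 4 nonzero rows, so rank(A) = 4.

4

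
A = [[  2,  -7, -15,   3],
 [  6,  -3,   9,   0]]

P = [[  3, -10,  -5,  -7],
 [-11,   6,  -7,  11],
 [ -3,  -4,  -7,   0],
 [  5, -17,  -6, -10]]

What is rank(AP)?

First compute AP:
[[143, -53, 126, -121],
 [ 24, -114, -72, -75]]
Now row reduce the product.
R2 ← R2 − (24/143)·R1: [0, -15030/143, -13320/143, -711/13]
2 nonzero rows, so rank(AP) = 2.

2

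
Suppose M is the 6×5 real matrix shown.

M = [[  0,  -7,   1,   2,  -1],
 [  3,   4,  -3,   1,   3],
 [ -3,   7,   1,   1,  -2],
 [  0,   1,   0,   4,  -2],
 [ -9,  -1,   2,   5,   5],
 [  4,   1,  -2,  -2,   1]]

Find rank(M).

5

Row reduce to echelon form.
Swap R1 ↔ R2
R3 ← R3 + R1: [0, 11, -2, 2, 1]
R5 ← R5 + (3)·R1: [0, 11, -7, 8, 14]
R6 ← R6 − (4/3)·R1: [0, -13/3, 2, -10/3, -3]
R3 ← R3 + (11/7)·R2: [0, 0, -3/7, 36/7, -4/7]
R4 ← R4 + (1/7)·R2: [0, 0, 1/7, 30/7, -15/7]
R5 ← R5 + (11/7)·R2: [0, 0, -38/7, 78/7, 87/7]
R6 ← R6 − (13/21)·R2: [0, 0, 29/21, -32/7, -50/21]
R4 ← R4 + (1/3)·R3: [0, 0, 0, 6, -7/3]
R5 ← R5 − (38/3)·R3: [0, 0, 0, -54, 59/3]
R6 ← R6 + (29/9)·R3: [0, 0, 0, 12, -38/9]
R5 ← R5 + (9)·R4: [0, 0, 0, 0, -4/3]
R6 ← R6 − (2)·R4: [0, 0, 0, 0, 4/9]
R6 ← R6 + (1/3)·R5: [0, 0, 0, 0, 0]
Echelon form has 5 nonzero rows, so rank(M) = 5.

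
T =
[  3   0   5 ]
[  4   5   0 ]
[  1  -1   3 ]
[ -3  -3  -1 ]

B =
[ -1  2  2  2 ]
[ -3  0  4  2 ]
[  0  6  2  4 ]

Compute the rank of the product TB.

First compute TB:
[[ -3,  36,  16,  26],
 [-19,   8,  28,  18],
 [  2,  20,   4,  12],
 [ 12, -12, -20, -16]]
Now row reduce the product.
R2 ← R2 − (19/3)·R1: [0, -220, -220/3, -440/3]
R3 ← R3 + (2/3)·R1: [0, 44, 44/3, 88/3]
R4 ← R4 + (4)·R1: [0, 132, 44, 88]
R3 ← R3 + (1/5)·R2: [0, 0, 0, 0]
R4 ← R4 + (3/5)·R2: [0, 0, 0, 0]
2 nonzero rows, so rank(TB) = 2.

2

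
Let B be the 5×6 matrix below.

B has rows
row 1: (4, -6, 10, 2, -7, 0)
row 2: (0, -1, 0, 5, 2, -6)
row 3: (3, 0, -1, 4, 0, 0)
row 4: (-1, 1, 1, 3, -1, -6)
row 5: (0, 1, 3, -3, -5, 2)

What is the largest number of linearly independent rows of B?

4

Row reduce to echelon form.
R3 ← R3 − (3/4)·R1: [0, 9/2, -17/2, 5/2, 21/4, 0]
R4 ← R4 + (1/4)·R1: [0, -1/2, 7/2, 7/2, -11/4, -6]
R3 ← R3 + (9/2)·R2: [0, 0, -17/2, 25, 57/4, -27]
R4 ← R4 − (1/2)·R2: [0, 0, 7/2, 1, -15/4, -3]
R5 ← R5 + R2: [0, 0, 3, 2, -3, -4]
R4 ← R4 + (7/17)·R3: [0, 0, 0, 192/17, 36/17, -240/17]
R5 ← R5 + (6/17)·R3: [0, 0, 0, 184/17, 69/34, -230/17]
R5 ← R5 − (23/24)·R4: [0, 0, 0, 0, 0, 0]
Echelon form has 4 nonzero rows, so rank(B) = 4.
The rank gives the maximum number of linearly independent rows: 4.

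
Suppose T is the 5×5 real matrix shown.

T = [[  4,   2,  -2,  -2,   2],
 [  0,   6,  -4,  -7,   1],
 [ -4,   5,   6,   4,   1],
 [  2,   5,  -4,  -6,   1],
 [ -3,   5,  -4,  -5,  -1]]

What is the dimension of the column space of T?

Row reduce to echelon form.
R3 ← R3 + R1: [0, 7, 4, 2, 3]
R4 ← R4 − (1/2)·R1: [0, 4, -3, -5, 0]
R5 ← R5 + (3/4)·R1: [0, 13/2, -11/2, -13/2, 1/2]
R3 ← R3 − (7/6)·R2: [0, 0, 26/3, 61/6, 11/6]
R4 ← R4 − (2/3)·R2: [0, 0, -1/3, -1/3, -2/3]
R5 ← R5 − (13/12)·R2: [0, 0, -7/6, 13/12, -7/12]
R4 ← R4 + (1/26)·R3: [0, 0, 0, 3/52, -31/52]
R5 ← R5 + (7/52)·R3: [0, 0, 0, 255/104, -35/104]
R5 ← R5 − (85/2)·R4: [0, 0, 0, 0, 25]
Echelon form has 5 nonzero rows, so rank(T) = 5.
The column space has dimension equal to the rank: 5.

5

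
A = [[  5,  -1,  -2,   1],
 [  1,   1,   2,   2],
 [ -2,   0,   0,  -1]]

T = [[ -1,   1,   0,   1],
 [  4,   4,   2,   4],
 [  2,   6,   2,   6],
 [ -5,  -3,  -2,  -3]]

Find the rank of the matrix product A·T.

2

First compute AT:
[[-18, -14,  -8, -14],
 [ -3,  11,   2,  11],
 [  7,   1,   2,   1]]
Now row reduce the product.
R2 ← R2 − (1/6)·R1: [0, 40/3, 10/3, 40/3]
R3 ← R3 + (7/18)·R1: [0, -40/9, -10/9, -40/9]
R3 ← R3 + (1/3)·R2: [0, 0, 0, 0]
2 nonzero rows, so rank(AT) = 2.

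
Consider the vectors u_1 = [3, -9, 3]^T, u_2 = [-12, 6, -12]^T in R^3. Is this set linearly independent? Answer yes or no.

Form the matrix with these vectors as rows and row reduce.
R2 ← R2 + (4)·R1: [0, -30, 0]
2 nonzero rows, so the 2 vectors span a space of dimension 2.
Since 2 = 2, the vectors are linearly independent.

yes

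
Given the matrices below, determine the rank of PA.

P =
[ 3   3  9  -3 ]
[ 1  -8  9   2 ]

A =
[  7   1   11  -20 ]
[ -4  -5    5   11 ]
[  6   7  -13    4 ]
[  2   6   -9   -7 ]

2

First compute PA:
[[ 57,  33, -42,  30],
 [ 97, 116, -164, -86]]
Now row reduce the product.
R2 ← R2 − (97/57)·R1: [0, 1137/19, -1758/19, -2604/19]
2 nonzero rows, so rank(PA) = 2.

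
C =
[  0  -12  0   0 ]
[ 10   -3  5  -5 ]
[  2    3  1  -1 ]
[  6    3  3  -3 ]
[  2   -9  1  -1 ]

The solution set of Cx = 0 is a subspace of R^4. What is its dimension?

2

Row reduce to echelon form.
Swap R1 ↔ R2
R3 ← R3 − (1/5)·R1: [0, 18/5, 0, 0]
R4 ← R4 − (3/5)·R1: [0, 24/5, 0, 0]
R5 ← R5 − (1/5)·R1: [0, -42/5, 0, 0]
R3 ← R3 + (3/10)·R2: [0, 0, 0, 0]
R4 ← R4 + (2/5)·R2: [0, 0, 0, 0]
R5 ← R5 − (7/10)·R2: [0, 0, 0, 0]
2 nonzero rows, so rank(C) = 2.
C has 4 columns; by rank–nullity, nullity = 4 − 2 = 2.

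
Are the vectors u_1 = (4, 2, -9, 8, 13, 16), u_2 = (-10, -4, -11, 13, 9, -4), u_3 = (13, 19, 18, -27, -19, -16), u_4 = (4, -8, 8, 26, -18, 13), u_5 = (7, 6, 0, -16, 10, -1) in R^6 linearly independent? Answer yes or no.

yes

Form the matrix with these vectors as rows and row reduce.
R2 ← R2 + (5/2)·R1: [0, 1, -67/2, 33, 83/2, 36]
R3 ← R3 − (13/4)·R1: [0, 25/2, 189/4, -53, -245/4, -68]
R4 ← R4 − R1: [0, -10, 17, 18, -31, -3]
R5 ← R5 − (7/4)·R1: [0, 5/2, 63/4, -30, -51/4, -29]
R3 ← R3 − (25/2)·R2: [0, 0, 466, -931/2, -580, -518]
R4 ← R4 + (10)·R2: [0, 0, -318, 348, 384, 357]
R5 ← R5 − (5/2)·R2: [0, 0, 199/2, -225/2, -233/2, -119]
R4 ← R4 + (159/233)·R3: [0, 0, 0, 14139/466, -2748/233, 819/233]
R5 ← R5 − (199/932)·R3: [0, 0, 0, -24431/1864, 3421/466, -3913/466]
R5 ← R5 + (24431/56556)·R4: [0, 0, 0, 0, 21175/9426, -43225/6284]
5 nonzero rows, so the 5 vectors span a space of dimension 5.
Since 5 = 5, the vectors are linearly independent.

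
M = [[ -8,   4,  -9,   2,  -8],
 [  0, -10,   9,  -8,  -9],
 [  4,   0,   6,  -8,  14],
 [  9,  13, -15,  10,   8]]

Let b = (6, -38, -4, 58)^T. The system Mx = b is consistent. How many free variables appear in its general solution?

1

Row reduce the augmented matrix [M | b].
R3 ← R3 + (1/2)·R1: [0, 2, 3/2, -7, 10, -1]
R4 ← R4 + (9/8)·R1: [0, 35/2, -201/8, 49/4, -1, 259/4]
R3 ← R3 + (1/5)·R2: [0, 0, 33/10, -43/5, 41/5, -43/5]
R4 ← R4 + (7/4)·R2: [0, 0, -75/8, -7/4, -67/4, -7/4]
R4 ← R4 + (125/44)·R3: [0, 0, 0, -288/11, 72/11, -288/11]
The echelon form has 4 nonzero rows, and every pivot lies in the first 5 columns, so rank(M) = rank([M|b]) = 4.
The system is consistent.
Free variables = (unknowns) − (rank) = 5 − 4 = 1.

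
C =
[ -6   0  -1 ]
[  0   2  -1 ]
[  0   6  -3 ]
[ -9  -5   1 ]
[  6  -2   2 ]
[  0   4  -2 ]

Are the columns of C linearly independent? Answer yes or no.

Row reduce C to echelon form.
R4 ← R4 − (3/2)·R1: [0, -5, 5/2]
R5 ← R5 + R1: [0, -2, 1]
R3 ← R3 − (3)·R2: [0, 0, 0]
R4 ← R4 + (5/2)·R2: [0, 0, 0]
R5 ← R5 + R2: [0, 0, 0]
R6 ← R6 − (2)·R2: [0, 0, 0]
2 pivots among 3 columns.
Only 2 < 3 pivot columns, so the columns are linearly dependent.

no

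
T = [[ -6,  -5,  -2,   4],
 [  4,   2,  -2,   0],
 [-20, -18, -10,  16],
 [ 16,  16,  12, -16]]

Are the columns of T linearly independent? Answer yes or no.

Row reduce T to echelon form.
R2 ← R2 + (2/3)·R1: [0, -4/3, -10/3, 8/3]
R3 ← R3 − (10/3)·R1: [0, -4/3, -10/3, 8/3]
R4 ← R4 + (8/3)·R1: [0, 8/3, 20/3, -16/3]
R3 ← R3 − R2: [0, 0, 0, 0]
R4 ← R4 + (2)·R2: [0, 0, 0, 0]
2 pivots among 4 columns.
Only 2 < 4 pivot columns, so the columns are linearly dependent.

no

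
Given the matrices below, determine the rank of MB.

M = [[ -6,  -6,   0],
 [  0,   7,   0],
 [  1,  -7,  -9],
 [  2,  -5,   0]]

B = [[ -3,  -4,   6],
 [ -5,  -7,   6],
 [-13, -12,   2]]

3

First compute MB:
[[ 48,  66, -72],
 [-35, -49,  42],
 [149, 153, -54],
 [ 19,  27, -18]]
Now row reduce the product.
R2 ← R2 + (35/48)·R1: [0, -7/8, -21/2]
R3 ← R3 − (149/48)·R1: [0, -415/8, 339/2]
R4 ← R4 − (19/48)·R1: [0, 7/8, 21/2]
R3 ← R3 − (415/7)·R2: [0, 0, 792]
R4 ← R4 + R2: [0, 0, 0]
3 nonzero rows, so rank(MB) = 3.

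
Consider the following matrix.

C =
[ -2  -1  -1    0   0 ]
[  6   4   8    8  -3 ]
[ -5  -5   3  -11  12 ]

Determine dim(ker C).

2

Row reduce to echelon form.
R2 ← R2 + (3)·R1: [0, 1, 5, 8, -3]
R3 ← R3 − (5/2)·R1: [0, -5/2, 11/2, -11, 12]
R3 ← R3 + (5/2)·R2: [0, 0, 18, 9, 9/2]
3 nonzero rows, so rank(C) = 3.
C has 5 columns; by rank–nullity, nullity = 5 − 3 = 2.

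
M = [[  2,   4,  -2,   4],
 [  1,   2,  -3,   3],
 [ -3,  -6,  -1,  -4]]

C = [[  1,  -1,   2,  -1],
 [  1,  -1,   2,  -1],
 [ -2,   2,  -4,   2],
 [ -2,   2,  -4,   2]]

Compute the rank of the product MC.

First compute MC:
[[  2,  -2,   4,  -2],
 [  3,  -3,   6,  -3],
 [  1,  -1,   2,  -1]]
Now row reduce the product.
R2 ← R2 − (3/2)·R1: [0, 0, 0, 0]
R3 ← R3 − (1/2)·R1: [0, 0, 0, 0]
1 nonzero row, so rank(MC) = 1.

1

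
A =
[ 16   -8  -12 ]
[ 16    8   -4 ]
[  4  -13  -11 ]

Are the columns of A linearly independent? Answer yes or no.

Row reduce A to echelon form.
R2 ← R2 − R1: [0, 16, 8]
R3 ← R3 − (1/4)·R1: [0, -11, -8]
R3 ← R3 + (11/16)·R2: [0, 0, -5/2]
3 pivots among 3 columns.
Every column is a pivot column, so the columns are linearly independent.

yes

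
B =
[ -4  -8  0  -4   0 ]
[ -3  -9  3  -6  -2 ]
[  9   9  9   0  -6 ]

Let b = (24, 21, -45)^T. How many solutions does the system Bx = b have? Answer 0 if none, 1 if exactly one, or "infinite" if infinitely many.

infinite

Row reduce the augmented matrix [B | b].
R2 ← R2 − (3/4)·R1: [0, -3, 3, -3, -2, 3]
R3 ← R3 + (9/4)·R1: [0, -9, 9, -9, -6, 9]
R3 ← R3 − (3)·R2: [0, 0, 0, 0, 0, 0]
The echelon form has 2 nonzero rows, and every pivot lies in the first 5 columns, so rank(B) = rank([B|b]) = 2.
The system is consistent.
rank = 2 < 5 unknowns, so there are infinitely many solutions.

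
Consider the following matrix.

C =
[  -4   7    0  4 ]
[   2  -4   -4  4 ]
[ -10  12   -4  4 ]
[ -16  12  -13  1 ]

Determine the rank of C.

Row reduce to echelon form.
R2 ← R2 + (1/2)·R1: [0, -1/2, -4, 6]
R3 ← R3 − (5/2)·R1: [0, -11/2, -4, -6]
R4 ← R4 − (4)·R1: [0, -16, -13, -15]
R3 ← R3 − (11)·R2: [0, 0, 40, -72]
R4 ← R4 − (32)·R2: [0, 0, 115, -207]
R4 ← R4 − (23/8)·R3: [0, 0, 0, 0]
Echelon form has 3 nonzero rows, so rank(C) = 3.

3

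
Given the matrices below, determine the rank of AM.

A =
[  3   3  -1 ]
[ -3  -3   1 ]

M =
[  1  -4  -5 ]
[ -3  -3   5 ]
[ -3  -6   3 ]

First compute AM:
[[ -3, -15,  -3],
 [  3,  15,   3]]
Now row reduce the product.
R2 ← R2 + R1: [0, 0, 0]
1 nonzero row, so rank(AM) = 1.

1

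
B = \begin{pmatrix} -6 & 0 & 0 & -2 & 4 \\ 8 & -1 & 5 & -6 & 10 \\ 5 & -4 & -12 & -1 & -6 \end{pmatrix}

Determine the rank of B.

3

Row reduce to echelon form.
R2 ← R2 + (4/3)·R1: [0, -1, 5, -26/3, 46/3]
R3 ← R3 + (5/6)·R1: [0, -4, -12, -8/3, -8/3]
R3 ← R3 − (4)·R2: [0, 0, -32, 32, -64]
Echelon form has 3 nonzero rows, so rank(B) = 3.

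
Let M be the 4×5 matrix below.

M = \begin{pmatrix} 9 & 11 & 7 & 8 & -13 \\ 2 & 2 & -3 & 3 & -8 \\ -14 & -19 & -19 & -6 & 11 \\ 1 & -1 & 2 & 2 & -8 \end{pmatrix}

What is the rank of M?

4

Row reduce to echelon form.
R2 ← R2 − (2/9)·R1: [0, -4/9, -41/9, 11/9, -46/9]
R3 ← R3 + (14/9)·R1: [0, -17/9, -73/9, 58/9, -83/9]
R4 ← R4 − (1/9)·R1: [0, -20/9, 11/9, 10/9, -59/9]
R3 ← R3 − (17/4)·R2: [0, 0, 45/4, 5/4, 25/2]
R4 ← R4 − (5)·R2: [0, 0, 24, -5, 19]
R4 ← R4 − (32/15)·R3: [0, 0, 0, -23/3, -23/3]
Echelon form has 4 nonzero rows, so rank(M) = 4.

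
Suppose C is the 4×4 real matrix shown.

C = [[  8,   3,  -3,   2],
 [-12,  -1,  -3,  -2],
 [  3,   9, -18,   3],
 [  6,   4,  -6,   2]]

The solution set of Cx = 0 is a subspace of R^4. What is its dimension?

2

Row reduce to echelon form.
R2 ← R2 + (3/2)·R1: [0, 7/2, -15/2, 1]
R3 ← R3 − (3/8)·R1: [0, 63/8, -135/8, 9/4]
R4 ← R4 − (3/4)·R1: [0, 7/4, -15/4, 1/2]
R3 ← R3 − (9/4)·R2: [0, 0, 0, 0]
R4 ← R4 − (1/2)·R2: [0, 0, 0, 0]
2 nonzero rows, so rank(C) = 2.
C has 4 columns; by rank–nullity, nullity = 4 − 2 = 2.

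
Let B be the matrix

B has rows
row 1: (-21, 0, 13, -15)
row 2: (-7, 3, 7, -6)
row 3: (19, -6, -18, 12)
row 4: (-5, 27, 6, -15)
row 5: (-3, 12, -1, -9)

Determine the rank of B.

Row reduce to echelon form.
R2 ← R2 − (1/3)·R1: [0, 3, 8/3, -1]
R3 ← R3 + (19/21)·R1: [0, -6, -131/21, -11/7]
R4 ← R4 − (5/21)·R1: [0, 27, 61/21, -80/7]
R5 ← R5 − (1/7)·R1: [0, 12, -20/7, -48/7]
R3 ← R3 + (2)·R2: [0, 0, -19/21, -25/7]
R4 ← R4 − (9)·R2: [0, 0, -443/21, -17/7]
R5 ← R5 − (4)·R2: [0, 0, -284/21, -20/7]
R4 ← R4 − (443/19)·R3: [0, 0, 0, 1536/19]
R5 ← R5 − (284/19)·R3: [0, 0, 0, 960/19]
R5 ← R5 − (5/8)·R4: [0, 0, 0, 0]
Echelon form has 4 nonzero rows, so rank(B) = 4.

4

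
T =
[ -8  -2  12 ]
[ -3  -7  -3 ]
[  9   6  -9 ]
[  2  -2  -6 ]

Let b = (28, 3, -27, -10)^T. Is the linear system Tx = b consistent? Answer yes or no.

Row reduce the augmented matrix [T | b].
R2 ← R2 − (3/8)·R1: [0, -25/4, -15/2, -15/2]
R3 ← R3 + (9/8)·R1: [0, 15/4, 9/2, 9/2]
R4 ← R4 + (1/4)·R1: [0, -5/2, -3, -3]
R3 ← R3 + (3/5)·R2: [0, 0, 0, 0]
R4 ← R4 − (2/5)·R2: [0, 0, 0, 0]
The echelon form has 2 nonzero rows, and every pivot lies in the first 3 columns, so rank(T) = rank([T|b]) = 2.
The system is consistent.

yes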